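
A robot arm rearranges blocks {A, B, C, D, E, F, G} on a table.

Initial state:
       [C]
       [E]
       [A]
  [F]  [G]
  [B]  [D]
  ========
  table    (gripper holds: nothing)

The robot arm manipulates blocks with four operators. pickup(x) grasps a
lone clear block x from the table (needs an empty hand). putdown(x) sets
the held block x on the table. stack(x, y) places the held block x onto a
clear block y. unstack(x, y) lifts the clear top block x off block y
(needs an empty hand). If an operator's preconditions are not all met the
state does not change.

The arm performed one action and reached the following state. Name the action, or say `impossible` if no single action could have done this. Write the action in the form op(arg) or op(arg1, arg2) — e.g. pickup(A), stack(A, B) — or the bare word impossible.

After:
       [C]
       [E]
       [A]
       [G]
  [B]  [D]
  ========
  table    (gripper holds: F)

target: towers=[B; D/G/A/E/C] holding=F
     unstack(F, B) → towers=[B; D/G/A/E/C] holding=F  ← match
     unstack(C, E) → towers=[B/F; D/G/A/E] holding=C

unstack(F, B)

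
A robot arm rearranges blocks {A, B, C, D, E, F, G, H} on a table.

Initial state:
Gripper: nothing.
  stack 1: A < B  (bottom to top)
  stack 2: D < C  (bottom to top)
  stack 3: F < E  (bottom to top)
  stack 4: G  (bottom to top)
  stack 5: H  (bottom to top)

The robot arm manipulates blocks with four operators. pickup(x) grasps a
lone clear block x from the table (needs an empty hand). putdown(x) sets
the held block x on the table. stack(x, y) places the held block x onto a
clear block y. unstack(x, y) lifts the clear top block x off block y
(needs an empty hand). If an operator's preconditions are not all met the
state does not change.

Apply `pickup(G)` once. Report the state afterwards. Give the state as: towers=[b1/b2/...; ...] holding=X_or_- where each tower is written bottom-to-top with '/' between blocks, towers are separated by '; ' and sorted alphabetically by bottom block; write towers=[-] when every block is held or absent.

towers=[A/B; D/C; F/E; H] holding=G

before: towers=[A/B; D/C; F/E; G; H] holding=-
pre[pickup(G)]: clear(G) ✓, ontable(G) ✓, handempty ✓
all met → apply pickup(G)
after:  towers=[A/B; D/C; F/E; H] holding=G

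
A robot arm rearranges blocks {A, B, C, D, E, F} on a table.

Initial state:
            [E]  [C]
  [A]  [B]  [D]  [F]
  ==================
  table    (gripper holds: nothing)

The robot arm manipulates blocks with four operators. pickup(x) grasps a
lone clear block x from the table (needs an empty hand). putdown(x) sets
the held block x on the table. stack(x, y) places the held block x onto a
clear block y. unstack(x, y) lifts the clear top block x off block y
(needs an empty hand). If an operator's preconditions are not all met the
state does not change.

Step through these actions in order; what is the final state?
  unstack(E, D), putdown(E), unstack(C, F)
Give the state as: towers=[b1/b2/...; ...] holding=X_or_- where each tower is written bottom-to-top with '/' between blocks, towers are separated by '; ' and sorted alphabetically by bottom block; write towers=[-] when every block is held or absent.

step 1 (unstack(E, D)): towers=[A; B; D; F/C] holding=E
step 2 (putdown(E)): towers=[A; B; D; E; F/C] holding=-
step 3 (unstack(C, F)): towers=[A; B; D; E; F] holding=C

towers=[A; B; D; E; F] holding=C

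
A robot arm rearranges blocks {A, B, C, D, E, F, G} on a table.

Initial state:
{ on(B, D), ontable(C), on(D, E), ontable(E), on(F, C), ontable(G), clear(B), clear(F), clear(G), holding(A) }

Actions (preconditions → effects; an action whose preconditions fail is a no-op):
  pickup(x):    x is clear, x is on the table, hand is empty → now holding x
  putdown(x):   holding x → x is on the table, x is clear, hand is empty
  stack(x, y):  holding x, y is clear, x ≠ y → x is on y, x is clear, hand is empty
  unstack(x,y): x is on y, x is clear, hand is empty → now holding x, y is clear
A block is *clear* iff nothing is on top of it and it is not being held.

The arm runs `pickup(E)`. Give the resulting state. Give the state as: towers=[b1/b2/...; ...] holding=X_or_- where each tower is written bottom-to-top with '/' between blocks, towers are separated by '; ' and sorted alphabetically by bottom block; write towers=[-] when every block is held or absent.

towers=[C/F; E/D/B; G] holding=A

before: towers=[C/F; E/D/B; G] holding=A
pre[pickup(E)]: clear(E) fail, ontable(E) ok, handempty fail
clear(E), handempty unmet → pickup(E) is a no-op
after:  towers=[C/F; E/D/B; G] holding=A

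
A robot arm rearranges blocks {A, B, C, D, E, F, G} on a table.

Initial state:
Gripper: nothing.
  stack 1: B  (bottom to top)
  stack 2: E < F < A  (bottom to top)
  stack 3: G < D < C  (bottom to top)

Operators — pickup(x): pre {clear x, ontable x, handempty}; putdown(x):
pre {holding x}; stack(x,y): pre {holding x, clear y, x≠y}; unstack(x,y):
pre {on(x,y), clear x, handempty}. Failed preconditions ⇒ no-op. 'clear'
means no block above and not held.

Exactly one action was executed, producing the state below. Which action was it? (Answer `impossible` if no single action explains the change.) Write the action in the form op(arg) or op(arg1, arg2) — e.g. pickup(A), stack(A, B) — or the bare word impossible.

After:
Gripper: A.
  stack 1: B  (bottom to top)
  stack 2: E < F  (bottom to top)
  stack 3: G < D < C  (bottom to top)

unstack(A, F)

target: towers=[B; E/F; G/D/C] holding=A
         pickup(B) → towers=[E/F/A; G/D/C] holding=B
     unstack(A, F) → towers=[B; E/F; G/D/C] holding=A  ← match
     unstack(C, D) → towers=[B; E/F/A; G/D] holding=C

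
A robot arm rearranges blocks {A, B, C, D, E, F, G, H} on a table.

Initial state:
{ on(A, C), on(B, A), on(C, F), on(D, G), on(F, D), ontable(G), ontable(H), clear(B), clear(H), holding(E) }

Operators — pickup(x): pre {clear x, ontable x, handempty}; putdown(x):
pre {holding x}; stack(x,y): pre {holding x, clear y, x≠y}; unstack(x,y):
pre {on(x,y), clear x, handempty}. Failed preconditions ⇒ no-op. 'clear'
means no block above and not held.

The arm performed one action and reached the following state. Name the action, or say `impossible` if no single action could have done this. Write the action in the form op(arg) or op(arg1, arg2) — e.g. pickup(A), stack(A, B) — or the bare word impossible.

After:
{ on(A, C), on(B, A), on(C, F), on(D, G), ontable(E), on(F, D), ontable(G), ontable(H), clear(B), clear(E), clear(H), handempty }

target: towers=[E; G/D/F/C/A/B; H] holding=-
        putdown(E) → towers=[E; G/D/F/C/A/B; H] holding=-  ← match
       stack(E, H) → towers=[G/D/F/C/A/B; H/E] holding=-
       stack(E, B) → towers=[G/D/F/C/A/B/E; H] holding=-

putdown(E)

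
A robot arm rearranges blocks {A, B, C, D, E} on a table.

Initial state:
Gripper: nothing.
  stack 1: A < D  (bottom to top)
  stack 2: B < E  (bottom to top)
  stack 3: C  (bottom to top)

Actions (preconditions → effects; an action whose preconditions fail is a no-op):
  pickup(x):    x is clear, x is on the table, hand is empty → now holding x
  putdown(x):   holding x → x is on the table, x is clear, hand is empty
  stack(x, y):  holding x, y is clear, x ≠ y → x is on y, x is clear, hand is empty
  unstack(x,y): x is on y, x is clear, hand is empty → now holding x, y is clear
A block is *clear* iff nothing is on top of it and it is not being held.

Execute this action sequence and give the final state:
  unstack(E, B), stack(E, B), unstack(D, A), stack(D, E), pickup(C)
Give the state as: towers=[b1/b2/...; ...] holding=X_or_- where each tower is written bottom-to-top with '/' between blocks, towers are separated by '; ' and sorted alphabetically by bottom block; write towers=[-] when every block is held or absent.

step 1 (unstack(E, B)): towers=[A/D; B; C] holding=E
step 2 (stack(E, B)): towers=[A/D; B/E; C] holding=-
step 3 (unstack(D, A)): towers=[A; B/E; C] holding=D
step 4 (stack(D, E)): towers=[A; B/E/D; C] holding=-
step 5 (pickup(C)): towers=[A; B/E/D] holding=C

towers=[A; B/E/D] holding=C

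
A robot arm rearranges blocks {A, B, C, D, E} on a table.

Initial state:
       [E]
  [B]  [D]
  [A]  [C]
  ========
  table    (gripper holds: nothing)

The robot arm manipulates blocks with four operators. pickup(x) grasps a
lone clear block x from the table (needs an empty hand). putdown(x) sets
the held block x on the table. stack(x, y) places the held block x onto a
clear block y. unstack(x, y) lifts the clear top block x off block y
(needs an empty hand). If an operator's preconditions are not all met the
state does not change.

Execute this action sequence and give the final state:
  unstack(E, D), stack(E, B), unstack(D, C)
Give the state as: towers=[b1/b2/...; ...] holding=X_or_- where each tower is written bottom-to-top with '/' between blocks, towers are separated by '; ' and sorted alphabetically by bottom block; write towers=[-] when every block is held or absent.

towers=[A/B/E; C] holding=D

step 1 (unstack(E, D)): towers=[A/B; C/D] holding=E
step 2 (stack(E, B)): towers=[A/B/E; C/D] holding=-
step 3 (unstack(D, C)): towers=[A/B/E; C] holding=D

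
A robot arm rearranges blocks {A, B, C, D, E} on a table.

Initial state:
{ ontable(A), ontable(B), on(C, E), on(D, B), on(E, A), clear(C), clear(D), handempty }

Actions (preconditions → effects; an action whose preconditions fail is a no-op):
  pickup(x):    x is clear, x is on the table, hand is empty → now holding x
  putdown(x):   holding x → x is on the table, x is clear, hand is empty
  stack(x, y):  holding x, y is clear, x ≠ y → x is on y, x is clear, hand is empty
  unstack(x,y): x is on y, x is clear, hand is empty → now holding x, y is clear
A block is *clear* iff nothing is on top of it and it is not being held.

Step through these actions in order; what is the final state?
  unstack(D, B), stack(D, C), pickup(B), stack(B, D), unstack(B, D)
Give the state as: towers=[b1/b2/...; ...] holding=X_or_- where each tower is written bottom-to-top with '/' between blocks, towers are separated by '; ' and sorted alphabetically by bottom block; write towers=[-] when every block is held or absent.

towers=[A/E/C/D] holding=B

step 1 (unstack(D, B)): towers=[A/E/C; B] holding=D
step 2 (stack(D, C)): towers=[A/E/C/D; B] holding=-
step 3 (pickup(B)): towers=[A/E/C/D] holding=B
step 4 (stack(B, D)): towers=[A/E/C/D/B] holding=-
step 5 (unstack(B, D)): towers=[A/E/C/D] holding=B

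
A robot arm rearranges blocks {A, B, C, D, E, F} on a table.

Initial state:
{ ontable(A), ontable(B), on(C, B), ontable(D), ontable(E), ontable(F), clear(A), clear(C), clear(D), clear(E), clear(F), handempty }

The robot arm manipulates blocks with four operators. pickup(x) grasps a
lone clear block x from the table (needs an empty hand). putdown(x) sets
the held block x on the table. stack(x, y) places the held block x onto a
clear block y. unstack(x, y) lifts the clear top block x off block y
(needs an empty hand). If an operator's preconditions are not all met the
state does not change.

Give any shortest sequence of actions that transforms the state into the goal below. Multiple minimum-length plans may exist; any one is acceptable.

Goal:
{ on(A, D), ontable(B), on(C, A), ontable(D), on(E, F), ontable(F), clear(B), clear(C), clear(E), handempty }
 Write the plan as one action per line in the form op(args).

step 1 (pickup(A)): towers=[B/C; D; E; F] holding=A
step 2 (stack(A, D)): towers=[B/C; D/A; E; F] holding=-
step 3 (pickup(E)): towers=[B/C; D/A; F] holding=E
step 4 (stack(E, F)): towers=[B/C; D/A; F/E] holding=-
step 5 (unstack(C, B)): towers=[B; D/A; F/E] holding=C
step 6 (stack(C, A)): towers=[B; D/A/C; F/E] holding=-
goal check: towers=[B; D/A/C; F/E] holding=- — reached (length 6, optimal by BFS)

pickup(A)
stack(A, D)
pickup(E)
stack(E, F)
unstack(C, B)
stack(C, A)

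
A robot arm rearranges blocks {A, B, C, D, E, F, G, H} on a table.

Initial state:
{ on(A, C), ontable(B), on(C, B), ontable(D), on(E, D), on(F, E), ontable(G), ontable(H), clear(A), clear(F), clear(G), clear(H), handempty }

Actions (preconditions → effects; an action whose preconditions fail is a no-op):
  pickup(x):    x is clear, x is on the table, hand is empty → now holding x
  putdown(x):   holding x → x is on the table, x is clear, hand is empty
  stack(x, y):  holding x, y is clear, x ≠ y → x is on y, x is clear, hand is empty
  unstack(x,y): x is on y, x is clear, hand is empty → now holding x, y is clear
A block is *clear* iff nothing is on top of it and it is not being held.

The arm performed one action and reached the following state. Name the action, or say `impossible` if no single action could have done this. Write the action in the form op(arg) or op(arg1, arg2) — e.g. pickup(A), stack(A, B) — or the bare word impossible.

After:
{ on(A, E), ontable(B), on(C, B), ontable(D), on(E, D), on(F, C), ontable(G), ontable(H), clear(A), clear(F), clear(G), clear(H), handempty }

target: towers=[B/C/F; D/E/A; G; H] holding=-
         pickup(G) → towers=[B/C/A; D/E/F; H] holding=G
     unstack(A, C) → towers=[B/C; D/E/F; G; H] holding=A
         pickup(H) → towers=[B/C/A; D/E/F; G] holding=H
     unstack(F, E) → towers=[B/C/A; D/E; G; H] holding=F
none of the 4 applicable actions match → impossible

impossible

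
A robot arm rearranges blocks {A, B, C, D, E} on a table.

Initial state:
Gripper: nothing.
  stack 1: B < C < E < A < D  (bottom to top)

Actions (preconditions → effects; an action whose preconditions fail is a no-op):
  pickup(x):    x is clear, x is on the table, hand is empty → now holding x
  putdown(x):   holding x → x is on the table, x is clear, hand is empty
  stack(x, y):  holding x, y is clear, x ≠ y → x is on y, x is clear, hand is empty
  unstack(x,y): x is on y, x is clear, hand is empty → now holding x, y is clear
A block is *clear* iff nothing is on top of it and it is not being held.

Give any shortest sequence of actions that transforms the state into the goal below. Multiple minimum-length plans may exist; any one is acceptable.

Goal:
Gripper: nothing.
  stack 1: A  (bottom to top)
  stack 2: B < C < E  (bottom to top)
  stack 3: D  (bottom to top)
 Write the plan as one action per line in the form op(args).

step 1 (unstack(D, A)): towers=[B/C/E/A] holding=D
step 2 (putdown(D)): towers=[B/C/E/A; D] holding=-
step 3 (unstack(A, E)): towers=[B/C/E; D] holding=A
step 4 (putdown(A)): towers=[A; B/C/E; D] holding=-
goal check: towers=[A; B/C/E; D] holding=- — reached (length 4, optimal by BFS)

unstack(D, A)
putdown(D)
unstack(A, E)
putdown(A)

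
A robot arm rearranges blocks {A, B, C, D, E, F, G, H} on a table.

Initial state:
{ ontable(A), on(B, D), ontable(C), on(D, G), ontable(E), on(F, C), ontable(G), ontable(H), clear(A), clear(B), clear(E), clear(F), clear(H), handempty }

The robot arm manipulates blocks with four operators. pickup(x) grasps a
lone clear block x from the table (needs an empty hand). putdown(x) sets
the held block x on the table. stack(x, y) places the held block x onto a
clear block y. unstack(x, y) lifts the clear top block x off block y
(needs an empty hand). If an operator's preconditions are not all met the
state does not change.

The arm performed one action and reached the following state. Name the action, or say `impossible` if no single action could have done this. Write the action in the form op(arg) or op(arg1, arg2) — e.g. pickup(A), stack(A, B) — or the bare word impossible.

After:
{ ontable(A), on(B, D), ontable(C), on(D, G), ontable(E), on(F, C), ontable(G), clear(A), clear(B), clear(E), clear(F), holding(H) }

pickup(H)

target: towers=[A; C/F; E; G/D/B] holding=H
         pickup(A) → towers=[C/F; E; G/D/B; H] holding=A
         pickup(E) → towers=[A; C/F; G/D/B; H] holding=E
         pickup(H) → towers=[A; C/F; E; G/D/B] holding=H  ← match
     unstack(B, D) → towers=[A; C/F; E; G/D; H] holding=B
     unstack(F, C) → towers=[A; C; E; G/D/B; H] holding=F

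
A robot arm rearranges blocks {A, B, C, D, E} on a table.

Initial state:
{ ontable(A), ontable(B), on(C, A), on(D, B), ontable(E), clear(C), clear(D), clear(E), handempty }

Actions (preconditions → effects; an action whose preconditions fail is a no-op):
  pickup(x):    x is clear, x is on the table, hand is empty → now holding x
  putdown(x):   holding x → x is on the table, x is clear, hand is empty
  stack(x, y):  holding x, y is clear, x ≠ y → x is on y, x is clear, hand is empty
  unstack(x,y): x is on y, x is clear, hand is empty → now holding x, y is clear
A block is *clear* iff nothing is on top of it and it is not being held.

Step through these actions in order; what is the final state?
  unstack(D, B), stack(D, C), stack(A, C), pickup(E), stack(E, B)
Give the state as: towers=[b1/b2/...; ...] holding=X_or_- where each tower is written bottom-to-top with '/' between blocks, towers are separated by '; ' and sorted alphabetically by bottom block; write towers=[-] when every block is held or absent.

step 1 (unstack(D, B)): towers=[A/C; B; E] holding=D
step 2 (stack(D, C)): towers=[A/C/D; B; E] holding=-
step 3 (stack(A, C)) [no-op]: towers=[A/C/D; B; E] holding=-
step 4 (pickup(E)): towers=[A/C/D; B] holding=E
step 5 (stack(E, B)): towers=[A/C/D; B/E] holding=-

towers=[A/C/D; B/E] holding=-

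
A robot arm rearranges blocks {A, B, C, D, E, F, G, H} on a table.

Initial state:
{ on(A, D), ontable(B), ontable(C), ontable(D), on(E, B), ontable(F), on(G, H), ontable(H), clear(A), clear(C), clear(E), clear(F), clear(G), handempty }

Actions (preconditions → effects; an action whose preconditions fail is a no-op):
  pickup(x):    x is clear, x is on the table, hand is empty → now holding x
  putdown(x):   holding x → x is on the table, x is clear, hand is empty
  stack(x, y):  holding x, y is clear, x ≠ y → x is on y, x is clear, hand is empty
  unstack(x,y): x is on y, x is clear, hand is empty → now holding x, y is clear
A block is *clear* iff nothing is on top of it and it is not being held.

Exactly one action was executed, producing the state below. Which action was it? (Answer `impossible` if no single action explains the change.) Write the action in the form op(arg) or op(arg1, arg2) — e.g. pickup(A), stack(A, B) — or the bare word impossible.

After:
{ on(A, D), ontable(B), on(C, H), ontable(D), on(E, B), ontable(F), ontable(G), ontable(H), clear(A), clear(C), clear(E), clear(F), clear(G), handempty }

impossible

target: towers=[B/E; D/A; F; G; H/C] holding=-
     unstack(G, H) → towers=[B/E; C; D/A; F; H] holding=G
     unstack(A, D) → towers=[B/E; C; D; F; H/G] holding=A
     unstack(E, B) → towers=[B; C; D/A; F; H/G] holding=E
         pickup(F) → towers=[B/E; C; D/A; H/G] holding=F
         pickup(C) → towers=[B/E; D/A; F; H/G] holding=C
none of the 5 applicable actions match → impossible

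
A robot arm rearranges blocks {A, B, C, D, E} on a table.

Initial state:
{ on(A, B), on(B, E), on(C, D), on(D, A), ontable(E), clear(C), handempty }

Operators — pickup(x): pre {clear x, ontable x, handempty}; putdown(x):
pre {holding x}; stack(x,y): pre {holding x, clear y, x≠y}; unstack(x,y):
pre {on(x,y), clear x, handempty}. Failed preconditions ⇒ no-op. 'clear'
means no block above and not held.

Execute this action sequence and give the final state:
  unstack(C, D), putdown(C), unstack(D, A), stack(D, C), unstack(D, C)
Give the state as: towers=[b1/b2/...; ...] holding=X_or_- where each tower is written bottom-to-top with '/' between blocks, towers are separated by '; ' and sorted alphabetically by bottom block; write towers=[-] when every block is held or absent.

step 1 (unstack(C, D)): towers=[E/B/A/D] holding=C
step 2 (putdown(C)): towers=[C; E/B/A/D] holding=-
step 3 (unstack(D, A)): towers=[C; E/B/A] holding=D
step 4 (stack(D, C)): towers=[C/D; E/B/A] holding=-
step 5 (unstack(D, C)): towers=[C; E/B/A] holding=D

towers=[C; E/B/A] holding=D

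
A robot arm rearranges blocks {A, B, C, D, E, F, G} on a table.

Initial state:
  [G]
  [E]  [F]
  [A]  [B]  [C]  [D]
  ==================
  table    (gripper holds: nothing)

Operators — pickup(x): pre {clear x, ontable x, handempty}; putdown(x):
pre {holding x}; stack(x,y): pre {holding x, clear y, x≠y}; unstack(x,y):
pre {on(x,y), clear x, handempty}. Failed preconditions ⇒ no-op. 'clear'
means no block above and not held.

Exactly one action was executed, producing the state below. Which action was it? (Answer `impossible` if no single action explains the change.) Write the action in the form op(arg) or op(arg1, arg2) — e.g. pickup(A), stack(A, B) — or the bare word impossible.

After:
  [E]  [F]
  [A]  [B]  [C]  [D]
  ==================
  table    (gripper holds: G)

target: towers=[A/E; B/F; C; D] holding=G
     unstack(F, B) → towers=[A/E/G; B; C; D] holding=F
     unstack(G, E) → towers=[A/E; B/F; C; D] holding=G  ← match
         pickup(D) → towers=[A/E/G; B/F; C] holding=D
         pickup(C) → towers=[A/E/G; B/F; D] holding=C

unstack(G, E)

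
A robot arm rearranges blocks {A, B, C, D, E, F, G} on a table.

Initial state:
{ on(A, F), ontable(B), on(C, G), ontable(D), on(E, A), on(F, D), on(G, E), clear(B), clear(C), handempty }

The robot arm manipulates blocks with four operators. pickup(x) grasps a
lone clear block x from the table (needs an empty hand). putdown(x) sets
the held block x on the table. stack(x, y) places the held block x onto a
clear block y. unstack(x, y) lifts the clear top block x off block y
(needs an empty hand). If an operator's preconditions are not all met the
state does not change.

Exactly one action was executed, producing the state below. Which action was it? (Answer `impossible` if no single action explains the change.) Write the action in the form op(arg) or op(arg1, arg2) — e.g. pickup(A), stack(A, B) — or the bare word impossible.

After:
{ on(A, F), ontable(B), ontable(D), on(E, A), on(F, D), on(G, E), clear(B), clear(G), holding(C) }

unstack(C, G)

target: towers=[B; D/F/A/E/G] holding=C
         pickup(B) → towers=[D/F/A/E/G/C] holding=B
     unstack(C, G) → towers=[B; D/F/A/E/G] holding=C  ← match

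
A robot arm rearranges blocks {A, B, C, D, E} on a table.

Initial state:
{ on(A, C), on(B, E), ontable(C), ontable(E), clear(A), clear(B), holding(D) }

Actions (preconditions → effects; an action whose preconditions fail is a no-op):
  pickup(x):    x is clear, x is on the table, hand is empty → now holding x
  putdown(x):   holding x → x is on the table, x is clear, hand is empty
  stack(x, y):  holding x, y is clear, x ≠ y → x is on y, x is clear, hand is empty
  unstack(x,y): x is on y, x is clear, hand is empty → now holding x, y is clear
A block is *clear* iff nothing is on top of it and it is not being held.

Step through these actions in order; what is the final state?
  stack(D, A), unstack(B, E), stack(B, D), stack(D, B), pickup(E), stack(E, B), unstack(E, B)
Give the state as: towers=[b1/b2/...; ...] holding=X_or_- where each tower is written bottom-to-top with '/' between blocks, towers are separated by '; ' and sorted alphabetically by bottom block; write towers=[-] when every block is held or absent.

towers=[C/A/D/B] holding=E

step 1 (stack(D, A)): towers=[C/A/D; E/B] holding=-
step 2 (unstack(B, E)): towers=[C/A/D; E] holding=B
step 3 (stack(B, D)): towers=[C/A/D/B; E] holding=-
step 4 (stack(D, B)) [no-op]: towers=[C/A/D/B; E] holding=-
step 5 (pickup(E)): towers=[C/A/D/B] holding=E
step 6 (stack(E, B)): towers=[C/A/D/B/E] holding=-
step 7 (unstack(E, B)): towers=[C/A/D/B] holding=E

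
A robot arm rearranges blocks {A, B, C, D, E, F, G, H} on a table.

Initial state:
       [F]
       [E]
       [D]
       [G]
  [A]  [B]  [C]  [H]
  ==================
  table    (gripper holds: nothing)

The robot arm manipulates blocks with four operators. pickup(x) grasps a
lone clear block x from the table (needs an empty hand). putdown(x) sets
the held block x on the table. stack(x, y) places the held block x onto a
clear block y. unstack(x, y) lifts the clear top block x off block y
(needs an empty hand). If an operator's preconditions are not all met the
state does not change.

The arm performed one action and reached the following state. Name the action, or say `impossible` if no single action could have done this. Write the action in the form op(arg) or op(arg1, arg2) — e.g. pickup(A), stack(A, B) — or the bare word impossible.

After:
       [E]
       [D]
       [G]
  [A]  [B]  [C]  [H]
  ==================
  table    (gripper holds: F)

target: towers=[A; B/G/D/E; C; H] holding=F
         pickup(A) → towers=[B/G/D/E/F; C; H] holding=A
         pickup(H) → towers=[A; B/G/D/E/F; C] holding=H
     unstack(F, E) → towers=[A; B/G/D/E; C; H] holding=F  ← match
         pickup(C) → towers=[A; B/G/D/E/F; H] holding=C

unstack(F, E)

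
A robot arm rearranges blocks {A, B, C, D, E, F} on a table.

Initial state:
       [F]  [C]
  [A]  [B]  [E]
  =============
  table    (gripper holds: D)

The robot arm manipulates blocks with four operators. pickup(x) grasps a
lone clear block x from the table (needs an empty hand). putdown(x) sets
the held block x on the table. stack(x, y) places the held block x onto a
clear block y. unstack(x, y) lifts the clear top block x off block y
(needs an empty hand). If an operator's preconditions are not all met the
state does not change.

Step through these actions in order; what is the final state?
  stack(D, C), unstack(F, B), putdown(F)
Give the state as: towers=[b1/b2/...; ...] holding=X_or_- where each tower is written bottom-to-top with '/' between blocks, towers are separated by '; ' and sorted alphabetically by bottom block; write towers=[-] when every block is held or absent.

towers=[A; B; E/C/D; F] holding=-

step 1 (stack(D, C)): towers=[A; B/F; E/C/D] holding=-
step 2 (unstack(F, B)): towers=[A; B; E/C/D] holding=F
step 3 (putdown(F)): towers=[A; B; E/C/D; F] holding=-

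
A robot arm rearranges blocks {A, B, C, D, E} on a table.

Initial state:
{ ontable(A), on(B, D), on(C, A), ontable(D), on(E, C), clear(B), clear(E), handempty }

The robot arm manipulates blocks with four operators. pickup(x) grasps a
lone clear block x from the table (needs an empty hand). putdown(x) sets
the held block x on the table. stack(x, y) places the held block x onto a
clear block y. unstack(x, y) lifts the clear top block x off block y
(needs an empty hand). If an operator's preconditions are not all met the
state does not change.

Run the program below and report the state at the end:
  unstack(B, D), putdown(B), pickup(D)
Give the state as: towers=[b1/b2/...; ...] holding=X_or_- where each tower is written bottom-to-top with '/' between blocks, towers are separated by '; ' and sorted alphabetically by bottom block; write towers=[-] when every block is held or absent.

step 1 (unstack(B, D)): towers=[A/C/E; D] holding=B
step 2 (putdown(B)): towers=[A/C/E; B; D] holding=-
step 3 (pickup(D)): towers=[A/C/E; B] holding=D

towers=[A/C/E; B] holding=D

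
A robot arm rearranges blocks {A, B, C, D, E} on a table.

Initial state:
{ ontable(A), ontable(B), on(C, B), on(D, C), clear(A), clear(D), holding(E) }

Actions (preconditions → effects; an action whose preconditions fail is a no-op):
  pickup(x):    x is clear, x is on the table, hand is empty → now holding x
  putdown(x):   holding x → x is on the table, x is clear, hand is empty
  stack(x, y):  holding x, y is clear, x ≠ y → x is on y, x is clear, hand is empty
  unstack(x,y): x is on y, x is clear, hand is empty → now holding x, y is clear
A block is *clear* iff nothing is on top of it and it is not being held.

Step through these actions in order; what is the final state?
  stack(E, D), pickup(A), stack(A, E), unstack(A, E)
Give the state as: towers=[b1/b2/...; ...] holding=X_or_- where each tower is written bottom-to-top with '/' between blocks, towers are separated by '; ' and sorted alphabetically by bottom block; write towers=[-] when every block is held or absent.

towers=[B/C/D/E] holding=A

step 1 (stack(E, D)): towers=[A; B/C/D/E] holding=-
step 2 (pickup(A)): towers=[B/C/D/E] holding=A
step 3 (stack(A, E)): towers=[B/C/D/E/A] holding=-
step 4 (unstack(A, E)): towers=[B/C/D/E] holding=A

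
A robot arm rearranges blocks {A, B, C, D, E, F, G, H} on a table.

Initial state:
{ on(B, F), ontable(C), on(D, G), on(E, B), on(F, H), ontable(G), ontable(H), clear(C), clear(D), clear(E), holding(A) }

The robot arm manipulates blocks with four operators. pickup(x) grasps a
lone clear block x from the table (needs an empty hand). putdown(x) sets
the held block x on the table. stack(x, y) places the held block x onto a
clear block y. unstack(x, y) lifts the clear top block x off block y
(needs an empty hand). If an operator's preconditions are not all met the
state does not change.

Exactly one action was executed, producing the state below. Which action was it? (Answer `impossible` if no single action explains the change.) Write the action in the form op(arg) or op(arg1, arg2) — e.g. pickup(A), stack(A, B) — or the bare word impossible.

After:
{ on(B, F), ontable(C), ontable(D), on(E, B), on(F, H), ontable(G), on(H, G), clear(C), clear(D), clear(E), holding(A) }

target: towers=[C; D; G/H/F/B/E] holding=A
        putdown(A) → towers=[A; C; G/D; H/F/B/E] holding=-
       stack(A, E) → towers=[C; G/D; H/F/B/E/A] holding=-
       stack(A, D) → towers=[C; G/D/A; H/F/B/E] holding=-
       stack(A, C) → towers=[C/A; G/D; H/F/B/E] holding=-
none of the 4 applicable actions match → impossible

impossible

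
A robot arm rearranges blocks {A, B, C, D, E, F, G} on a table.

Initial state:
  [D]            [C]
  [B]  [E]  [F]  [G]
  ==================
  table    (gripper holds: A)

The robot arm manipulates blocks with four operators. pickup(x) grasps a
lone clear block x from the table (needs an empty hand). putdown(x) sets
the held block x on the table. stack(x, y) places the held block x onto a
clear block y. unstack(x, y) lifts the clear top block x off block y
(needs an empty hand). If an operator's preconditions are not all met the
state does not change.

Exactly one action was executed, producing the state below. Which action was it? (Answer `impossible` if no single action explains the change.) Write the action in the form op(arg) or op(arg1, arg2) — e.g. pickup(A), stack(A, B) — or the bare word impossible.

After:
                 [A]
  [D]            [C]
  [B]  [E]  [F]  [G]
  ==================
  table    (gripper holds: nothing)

target: towers=[B/D; E; F; G/C/A] holding=-
        putdown(A) → towers=[A; B/D; E; F; G/C] holding=-
       stack(A, F) → towers=[B/D; E; F/A; G/C] holding=-
       stack(A, D) → towers=[B/D/A; E; F; G/C] holding=-
       stack(A, E) → towers=[B/D; E/A; F; G/C] holding=-
       stack(A, C) → towers=[B/D; E; F; G/C/A] holding=-  ← match

stack(A, C)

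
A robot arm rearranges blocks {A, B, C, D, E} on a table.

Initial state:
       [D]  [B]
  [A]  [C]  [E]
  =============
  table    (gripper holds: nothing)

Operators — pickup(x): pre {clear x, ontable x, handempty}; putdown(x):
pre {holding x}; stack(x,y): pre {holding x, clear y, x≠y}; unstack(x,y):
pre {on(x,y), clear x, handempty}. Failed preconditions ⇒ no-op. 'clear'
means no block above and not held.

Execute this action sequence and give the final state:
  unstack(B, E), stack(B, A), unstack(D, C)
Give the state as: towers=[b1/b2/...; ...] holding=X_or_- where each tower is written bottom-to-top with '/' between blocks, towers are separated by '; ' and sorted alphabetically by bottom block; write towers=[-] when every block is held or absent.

step 1 (unstack(B, E)): towers=[A; C/D; E] holding=B
step 2 (stack(B, A)): towers=[A/B; C/D; E] holding=-
step 3 (unstack(D, C)): towers=[A/B; C; E] holding=D

towers=[A/B; C; E] holding=D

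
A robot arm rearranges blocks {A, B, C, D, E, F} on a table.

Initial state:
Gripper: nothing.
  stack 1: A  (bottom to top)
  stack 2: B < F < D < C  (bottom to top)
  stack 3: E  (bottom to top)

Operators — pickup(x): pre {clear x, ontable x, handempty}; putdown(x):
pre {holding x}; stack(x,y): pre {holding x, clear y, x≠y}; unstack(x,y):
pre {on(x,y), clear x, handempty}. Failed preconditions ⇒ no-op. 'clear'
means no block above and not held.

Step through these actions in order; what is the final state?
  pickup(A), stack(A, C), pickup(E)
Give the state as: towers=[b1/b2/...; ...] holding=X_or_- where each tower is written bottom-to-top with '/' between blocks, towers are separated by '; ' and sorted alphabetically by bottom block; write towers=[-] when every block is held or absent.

step 1 (pickup(A)): towers=[B/F/D/C; E] holding=A
step 2 (stack(A, C)): towers=[B/F/D/C/A; E] holding=-
step 3 (pickup(E)): towers=[B/F/D/C/A] holding=E

towers=[B/F/D/C/A] holding=E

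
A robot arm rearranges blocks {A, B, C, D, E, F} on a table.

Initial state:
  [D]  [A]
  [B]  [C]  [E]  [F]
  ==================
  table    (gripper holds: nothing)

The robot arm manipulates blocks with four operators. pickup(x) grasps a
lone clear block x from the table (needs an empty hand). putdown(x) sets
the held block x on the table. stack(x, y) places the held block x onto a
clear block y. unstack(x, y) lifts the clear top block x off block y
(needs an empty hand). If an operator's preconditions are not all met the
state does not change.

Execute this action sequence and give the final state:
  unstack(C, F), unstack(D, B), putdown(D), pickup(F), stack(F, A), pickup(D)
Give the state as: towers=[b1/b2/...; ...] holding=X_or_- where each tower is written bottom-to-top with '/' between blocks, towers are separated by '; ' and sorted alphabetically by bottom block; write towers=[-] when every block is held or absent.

step 1 (unstack(C, F)) [no-op]: towers=[B/D; C/A; E; F] holding=-
step 2 (unstack(D, B)): towers=[B; C/A; E; F] holding=D
step 3 (putdown(D)): towers=[B; C/A; D; E; F] holding=-
step 4 (pickup(F)): towers=[B; C/A; D; E] holding=F
step 5 (stack(F, A)): towers=[B; C/A/F; D; E] holding=-
step 6 (pickup(D)): towers=[B; C/A/F; E] holding=D

towers=[B; C/A/F; E] holding=D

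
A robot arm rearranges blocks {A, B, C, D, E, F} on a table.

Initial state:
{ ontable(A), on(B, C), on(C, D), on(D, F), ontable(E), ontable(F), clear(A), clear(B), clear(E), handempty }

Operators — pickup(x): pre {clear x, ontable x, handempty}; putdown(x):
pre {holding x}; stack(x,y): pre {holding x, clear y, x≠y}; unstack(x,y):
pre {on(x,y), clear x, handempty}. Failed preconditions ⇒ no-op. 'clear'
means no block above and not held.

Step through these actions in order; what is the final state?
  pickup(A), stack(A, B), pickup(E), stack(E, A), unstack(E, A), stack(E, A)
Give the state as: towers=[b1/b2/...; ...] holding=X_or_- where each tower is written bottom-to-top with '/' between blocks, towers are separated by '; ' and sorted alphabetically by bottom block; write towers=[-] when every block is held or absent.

step 1 (pickup(A)): towers=[E; F/D/C/B] holding=A
step 2 (stack(A, B)): towers=[E; F/D/C/B/A] holding=-
step 3 (pickup(E)): towers=[F/D/C/B/A] holding=E
step 4 (stack(E, A)): towers=[F/D/C/B/A/E] holding=-
step 5 (unstack(E, A)): towers=[F/D/C/B/A] holding=E
step 6 (stack(E, A)): towers=[F/D/C/B/A/E] holding=-

towers=[F/D/C/B/A/E] holding=-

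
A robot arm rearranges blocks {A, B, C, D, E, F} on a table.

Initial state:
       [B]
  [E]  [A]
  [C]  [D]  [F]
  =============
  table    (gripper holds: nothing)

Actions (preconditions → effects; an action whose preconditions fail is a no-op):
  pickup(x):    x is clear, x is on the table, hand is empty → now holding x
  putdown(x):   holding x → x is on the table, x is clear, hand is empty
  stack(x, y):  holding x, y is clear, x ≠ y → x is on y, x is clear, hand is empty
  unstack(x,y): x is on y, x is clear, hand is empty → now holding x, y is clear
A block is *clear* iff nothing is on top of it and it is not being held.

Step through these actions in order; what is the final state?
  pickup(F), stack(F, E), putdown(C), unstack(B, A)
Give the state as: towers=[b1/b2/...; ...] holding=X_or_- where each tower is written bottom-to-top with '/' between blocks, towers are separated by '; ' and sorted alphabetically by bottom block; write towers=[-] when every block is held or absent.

towers=[C/E/F; D/A] holding=B

step 1 (pickup(F)): towers=[C/E; D/A/B] holding=F
step 2 (stack(F, E)): towers=[C/E/F; D/A/B] holding=-
step 3 (putdown(C)) [no-op]: towers=[C/E/F; D/A/B] holding=-
step 4 (unstack(B, A)): towers=[C/E/F; D/A] holding=B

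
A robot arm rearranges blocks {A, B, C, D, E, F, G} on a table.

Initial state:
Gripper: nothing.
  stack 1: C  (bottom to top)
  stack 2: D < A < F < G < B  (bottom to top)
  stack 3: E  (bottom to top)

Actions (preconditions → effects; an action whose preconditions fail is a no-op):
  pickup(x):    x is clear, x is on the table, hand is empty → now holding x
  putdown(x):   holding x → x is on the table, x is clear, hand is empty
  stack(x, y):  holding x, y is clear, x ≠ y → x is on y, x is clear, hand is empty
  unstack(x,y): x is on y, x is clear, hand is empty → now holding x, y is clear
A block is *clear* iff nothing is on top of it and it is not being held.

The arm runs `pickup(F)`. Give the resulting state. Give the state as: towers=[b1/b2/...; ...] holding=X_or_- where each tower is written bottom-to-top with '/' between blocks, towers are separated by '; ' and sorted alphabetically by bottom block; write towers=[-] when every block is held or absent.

towers=[C; D/A/F/G/B; E] holding=-

before: towers=[C; D/A/F/G/B; E] holding=-
pre[pickup(F)]: clear(F) no, ontable(F) no, handempty yes
clear(F), ontable(F) unmet → pickup(F) is a no-op
after:  towers=[C; D/A/F/G/B; E] holding=-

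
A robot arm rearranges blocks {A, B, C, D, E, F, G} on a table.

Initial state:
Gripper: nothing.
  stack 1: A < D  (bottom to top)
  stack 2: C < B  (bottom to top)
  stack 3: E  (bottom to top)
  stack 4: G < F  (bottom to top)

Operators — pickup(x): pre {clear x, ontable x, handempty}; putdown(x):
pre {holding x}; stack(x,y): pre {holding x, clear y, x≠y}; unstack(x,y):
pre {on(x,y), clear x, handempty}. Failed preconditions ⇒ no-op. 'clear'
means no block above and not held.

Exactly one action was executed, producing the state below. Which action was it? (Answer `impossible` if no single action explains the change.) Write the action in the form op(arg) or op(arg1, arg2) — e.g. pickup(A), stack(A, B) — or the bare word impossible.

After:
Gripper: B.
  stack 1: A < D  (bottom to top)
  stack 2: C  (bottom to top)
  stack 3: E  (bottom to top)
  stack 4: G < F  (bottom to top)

target: towers=[A/D; C; E; G/F] holding=B
     unstack(B, C) → towers=[A/D; C; E; G/F] holding=B  ← match
     unstack(F, G) → towers=[A/D; C/B; E; G] holding=F
     unstack(D, A) → towers=[A; C/B; E; G/F] holding=D
         pickup(E) → towers=[A/D; C/B; G/F] holding=E

unstack(B, C)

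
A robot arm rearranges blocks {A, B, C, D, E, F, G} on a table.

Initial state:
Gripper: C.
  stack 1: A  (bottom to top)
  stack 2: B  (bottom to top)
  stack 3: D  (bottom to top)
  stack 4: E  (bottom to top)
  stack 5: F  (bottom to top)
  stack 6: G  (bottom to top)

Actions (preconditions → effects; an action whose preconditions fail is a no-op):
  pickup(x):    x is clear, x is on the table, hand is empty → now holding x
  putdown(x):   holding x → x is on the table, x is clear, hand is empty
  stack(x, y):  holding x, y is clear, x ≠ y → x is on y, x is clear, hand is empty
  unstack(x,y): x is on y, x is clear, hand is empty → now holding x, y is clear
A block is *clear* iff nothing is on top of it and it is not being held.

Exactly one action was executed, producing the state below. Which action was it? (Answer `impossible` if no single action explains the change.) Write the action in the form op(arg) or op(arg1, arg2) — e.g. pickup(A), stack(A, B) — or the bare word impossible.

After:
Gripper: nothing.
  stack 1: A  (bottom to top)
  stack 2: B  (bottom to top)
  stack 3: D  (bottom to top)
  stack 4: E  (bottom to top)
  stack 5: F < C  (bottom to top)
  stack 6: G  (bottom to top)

stack(C, F)

target: towers=[A; B; D; E; F/C; G] holding=-
        putdown(C) → towers=[A; B; C; D; E; F; G] holding=-
       stack(C, B) → towers=[A; B/C; D; E; F; G] holding=-
       stack(C, F) → towers=[A; B; D; E; F/C; G] holding=-  ← match
       stack(C, G) → towers=[A; B; D; E; F; G/C] holding=-
       stack(C, D) → towers=[A; B; D/C; E; F; G] holding=-
       stack(C, A) → towers=[A/C; B; D; E; F; G] holding=-
       stack(C, E) → towers=[A; B; D; E/C; F; G] holding=-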